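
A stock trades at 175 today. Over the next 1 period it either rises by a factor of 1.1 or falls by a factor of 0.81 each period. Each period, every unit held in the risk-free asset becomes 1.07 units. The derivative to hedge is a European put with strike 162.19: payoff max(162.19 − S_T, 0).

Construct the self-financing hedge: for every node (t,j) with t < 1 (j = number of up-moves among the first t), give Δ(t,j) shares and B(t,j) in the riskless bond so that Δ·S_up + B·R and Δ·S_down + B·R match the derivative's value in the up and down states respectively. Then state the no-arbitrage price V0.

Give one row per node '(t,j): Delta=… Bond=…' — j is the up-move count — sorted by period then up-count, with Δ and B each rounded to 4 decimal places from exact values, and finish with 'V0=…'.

(0,0): Delta=-0.4028 Bond=72.4589
V0=1.9762

The replicating-portfolio and risk-neutral prices coincide; use p* = (1.07−0.81)/(1.1−0.81) = 0.8966 for the latter.
Terminal values V(1,·): V(1,0)=20.4400, V(1,1)=0.0000
Node (0,0) S=175.0000: V=(p*·0.0000+(1−p*)·20.4400)/1.07=1.9762; Δ=(0.0000−20.4400)/(192.5000−141.7500)=-0.4028; B=V−Δ·S=72.4589
Each (Δ,B) replicates both successor values, so the strategy is self-financing and V0 is arbitrage-free.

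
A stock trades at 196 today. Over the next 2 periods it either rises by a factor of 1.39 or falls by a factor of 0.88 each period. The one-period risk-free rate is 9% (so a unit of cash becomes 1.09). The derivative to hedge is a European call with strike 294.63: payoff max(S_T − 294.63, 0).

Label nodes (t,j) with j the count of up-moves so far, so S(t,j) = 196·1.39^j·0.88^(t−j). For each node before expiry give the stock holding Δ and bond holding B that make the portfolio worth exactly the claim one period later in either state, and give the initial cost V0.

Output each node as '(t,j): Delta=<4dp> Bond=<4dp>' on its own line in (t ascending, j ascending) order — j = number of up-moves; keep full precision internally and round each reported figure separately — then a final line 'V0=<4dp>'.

The replicating-portfolio and risk-neutral prices coincide; use p* = (1.09−0.88)/(1.39−0.88) = 0.4118 for the latter.
At expiry t=2: V(2,0)=0.0000, V(2,1)=0.0000, V(2,2)=84.0616
  t=1,j=0: stock 172.4800 → up 239.7472 (V=0.0000), down 151.7824 (V=0.0000). Price 0.0000; hedge Δ=0.0000, bond B=0.0000.
  t=1,j=1: stock 272.4400 → up 378.6916 (V=84.0616), down 239.7472 (V=0.0000). Price 31.7556; hedge Δ=0.6050, bond B=-133.0711.
  t=0,j=0: stock 196.0000 → up 272.4400 (V=31.7556), down 172.4800 (V=0.0000). Price 11.9962; hedge Δ=0.3177, bond B=-50.2697.
Check: Δ(0,0)·S0 + B(0,0) = 11.9962 = V0.

(0,0): Delta=0.3177 Bond=-50.2697
(1,0): Delta=0.0000 Bond=0.0000
(1,1): Delta=0.6050 Bond=-133.0711
V0=11.9962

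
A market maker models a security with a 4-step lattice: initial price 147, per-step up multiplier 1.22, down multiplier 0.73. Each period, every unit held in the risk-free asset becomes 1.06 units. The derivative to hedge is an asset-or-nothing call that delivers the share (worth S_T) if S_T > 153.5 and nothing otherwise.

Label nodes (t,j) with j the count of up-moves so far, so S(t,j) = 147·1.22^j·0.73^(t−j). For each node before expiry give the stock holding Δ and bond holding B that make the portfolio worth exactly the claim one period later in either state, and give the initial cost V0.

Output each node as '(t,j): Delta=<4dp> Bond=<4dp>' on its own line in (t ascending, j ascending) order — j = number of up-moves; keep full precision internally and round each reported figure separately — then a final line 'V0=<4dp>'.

Under the risk-neutral measure, an up-move has probability p* = (R−d)/(u−d) = 0.6735 and values discount at R = 1.06.
At expiry t=4: V(4,0)=0.0000, V(4,1)=0.0000, V(4,2)=0.0000, V(4,3)=194.8586, V(4,4)=325.6542
(3,0): S=57.1855. Δ = (V_up−V_dn)/(S_up−S_dn) = (0.0000−0.0000)/(69.7663−41.7454) = 0.0000. V = [p*·0.0000 + (1−p*)·0.0000]/1.06 = 0.0000. B = V − Δ·S = 0.0000.
(3,1): S=95.5703. Δ = (V_up−V_dn)/(S_up−S_dn) = (0.0000−0.0000)/(116.5957−69.7663) = 0.0000. V = [p*·0.0000 + (1−p*)·0.0000]/1.06 = 0.0000. B = V − Δ·S = 0.0000.
(3,2): S=159.7202. Δ = (V_up−V_dn)/(S_up−S_dn) = (194.8586−0.0000)/(194.8586−116.5957) = 2.4898. V = [p*·194.8586 + (1−p*)·0.0000]/1.06 = 123.8031. B = V − Δ·S = -273.8676.
(3,3): S=266.9297. Δ = (V_up−V_dn)/(S_up−S_dn) = (325.6542−194.8586)/(325.6542−194.8586) = 1.0000. V = [p*·325.6542 + (1−p*)·194.8586]/1.06 = 266.9297. B = V − Δ·S = 0.0000.
(2,0): S=78.3363. Δ = (V_up−V_dn)/(S_up−S_dn) = (0.0000−0.0000)/(95.5703−57.1855) = 0.0000. V = [p*·0.0000 + (1−p*)·0.0000]/1.06 = 0.0000. B = V − Δ·S = 0.0000.
(2,1): S=130.9182. Δ = (V_up−V_dn)/(S_up−S_dn) = (123.8031−0.0000)/(159.7202−95.5703) = 1.9299. V = [p*·123.8031 + (1−p*)·0.0000]/1.06 = 78.6581. B = V − Δ·S = -174.0013.
(2,2): S=218.7948. Δ = (V_up−V_dn)/(S_up−S_dn) = (266.9297−123.8031)/(266.9297−159.7202) = 1.3350. V = [p*·266.9297 + (1−p*)·123.8031]/1.06 = 207.7306. B = V − Δ·S = -84.3643.
(1,0): S=107.3100. Δ = (V_up−V_dn)/(S_up−S_dn) = (78.6581−0.0000)/(130.9182−78.3363) = 1.4959. V = [p*·78.6581 + (1−p*)·0.0000]/1.06 = 49.9753. B = V − Δ·S = -110.5515.
(1,1): S=179.3400. Δ = (V_up−V_dn)/(S_up−S_dn) = (207.7306−78.6581)/(218.7948−130.9182) = 1.4688. V = [p*·207.7306 + (1−p*)·78.6581]/1.06 = 156.2118. B = V − Δ·S = -107.2014.
(0,0): S=147.0000. Δ = (V_up−V_dn)/(S_up−S_dn) = (156.2118−49.9753)/(179.3400−107.3100) = 1.4749. V = [p*·156.2118 + (1−p*)·49.9753]/1.06 = 114.6437. B = V − Δ·S = -102.1654.
Root portfolio cost Δ·147+B reproduces V0=114.6437.

(0,0): Delta=1.4749 Bond=-102.1654
(1,0): Delta=1.4959 Bond=-110.5515
(1,1): Delta=1.4688 Bond=-107.2014
(2,0): Delta=0.0000 Bond=0.0000
(2,1): Delta=1.9299 Bond=-174.0013
(2,2): Delta=1.3350 Bond=-84.3643
(3,0): Delta=0.0000 Bond=0.0000
(3,1): Delta=0.0000 Bond=0.0000
(3,2): Delta=2.4898 Bond=-273.8676
(3,3): Delta=1.0000 Bond=0.0000
V0=114.6437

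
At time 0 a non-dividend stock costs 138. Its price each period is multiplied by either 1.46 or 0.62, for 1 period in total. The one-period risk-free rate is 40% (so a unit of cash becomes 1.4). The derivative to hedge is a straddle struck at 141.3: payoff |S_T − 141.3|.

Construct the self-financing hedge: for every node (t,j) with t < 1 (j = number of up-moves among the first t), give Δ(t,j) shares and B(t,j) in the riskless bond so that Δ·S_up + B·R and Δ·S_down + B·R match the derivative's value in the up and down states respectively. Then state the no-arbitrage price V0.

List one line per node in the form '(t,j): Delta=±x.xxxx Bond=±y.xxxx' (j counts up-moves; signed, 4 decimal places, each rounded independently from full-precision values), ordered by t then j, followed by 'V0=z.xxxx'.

(0,0): Delta=0.0383 Bond=37.4735
V0=42.7592

Under the risk-neutral measure, an up-move has probability p* = (R−d)/(u−d) = 0.9286 and values discount at R = 1.4.
Terminal payoffs: V(1,0)=55.7400, V(1,1)=60.1800
(0,0): S=138.0000. Δ = (V_up−V_dn)/(S_up−S_dn) = (60.1800−55.7400)/(201.4800−85.5600) = 0.0383. V = [p*·60.1800 + (1−p*)·55.7400]/1.4 = 42.7592. B = V − Δ·S = 37.4735.
The time-0 hedge costs 42.7592, which is the no-arbitrage price.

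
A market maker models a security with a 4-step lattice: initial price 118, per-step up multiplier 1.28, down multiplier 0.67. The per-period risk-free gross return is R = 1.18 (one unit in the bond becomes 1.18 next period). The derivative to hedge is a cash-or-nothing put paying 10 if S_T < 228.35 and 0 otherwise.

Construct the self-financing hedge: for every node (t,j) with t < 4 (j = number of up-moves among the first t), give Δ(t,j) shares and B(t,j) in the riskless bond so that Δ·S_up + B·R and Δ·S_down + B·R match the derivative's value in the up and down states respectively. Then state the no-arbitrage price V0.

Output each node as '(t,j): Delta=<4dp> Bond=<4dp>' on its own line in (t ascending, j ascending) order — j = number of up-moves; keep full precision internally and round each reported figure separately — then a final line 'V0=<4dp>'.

The replicating-portfolio and risk-neutral prices coincide; use p* = (1.18−0.67)/(1.28−0.67) = 0.8361 for the latter.
Terminal values V(4,·): V(4,0)=10.0000, V(4,1)=10.0000, V(4,2)=10.0000, V(4,3)=10.0000, V(4,4)=0.0000
Node (3,0) S=35.4900: V=(p*·10.0000+(1−p*)·10.0000)/1.18=8.4746; Δ=(10.0000−10.0000)/(45.4272−23.7783)=0.0000; B=V−Δ·S=8.4746
Node (3,1) S=67.8019: V=(p*·10.0000+(1−p*)·10.0000)/1.18=8.4746; Δ=(10.0000−10.0000)/(86.7864−45.4272)=0.0000; B=V−Δ·S=8.4746
Node (3,2) S=129.5319: V=(p*·10.0000+(1−p*)·10.0000)/1.18=8.4746; Δ=(10.0000−10.0000)/(165.8008−86.7864)=0.0000; B=V−Δ·S=8.4746
Node (3,3) S=247.4639: V=(p*·0.0000+(1−p*)·10.0000)/1.18=1.3893; Δ=(0.0000−10.0000)/(316.7538−165.8008)=-0.0662; B=V−Δ·S=17.7827
Node (2,0) S=52.9702: V=(p*·8.4746+(1−p*)·8.4746)/1.18=7.1818; Δ=(8.4746−8.4746)/(67.8019−35.4900)=0.0000; B=V−Δ·S=7.1818
Node (2,1) S=101.1968: V=(p*·8.4746+(1−p*)·8.4746)/1.18=7.1818; Δ=(8.4746−8.4746)/(129.5319−67.8019)=0.0000; B=V−Δ·S=7.1818
Node (2,2) S=193.3312: V=(p*·1.3893+(1−p*)·8.4746)/1.18=2.1617; Δ=(1.3893−8.4746)/(247.4639−129.5319)=-0.0601; B=V−Δ·S=13.7769
Node (1,0) S=79.0600: V=(p*·7.1818+(1−p*)·7.1818)/1.18=6.0863; Δ=(7.1818−7.1818)/(101.1968−52.9702)=0.0000; B=V−Δ·S=6.0863
Node (1,1) S=151.0400: V=(p*·2.1617+(1−p*)·7.1818)/1.18=2.5294; Δ=(2.1617−7.1818)/(193.3312−101.1968)=-0.0545; B=V−Δ·S=10.7591
Node (0,0) S=118.0000: V=(p*·2.5294+(1−p*)·6.0863)/1.18=2.6377; Δ=(2.5294−6.0863)/(151.0400−79.0600)=-0.0494; B=V−Δ·S=8.4687
Self-financing check: at every node Δ·S+B equals the discounted successor values.

(0,0): Delta=-0.0494 Bond=8.4687
(1,0): Delta=0.0000 Bond=6.0863
(1,1): Delta=-0.0545 Bond=10.7591
(2,0): Delta=0.0000 Bond=7.1818
(2,1): Delta=0.0000 Bond=7.1818
(2,2): Delta=-0.0601 Bond=13.7769
(3,0): Delta=0.0000 Bond=8.4746
(3,1): Delta=0.0000 Bond=8.4746
(3,2): Delta=0.0000 Bond=8.4746
(3,3): Delta=-0.0662 Bond=17.7827
V0=2.6377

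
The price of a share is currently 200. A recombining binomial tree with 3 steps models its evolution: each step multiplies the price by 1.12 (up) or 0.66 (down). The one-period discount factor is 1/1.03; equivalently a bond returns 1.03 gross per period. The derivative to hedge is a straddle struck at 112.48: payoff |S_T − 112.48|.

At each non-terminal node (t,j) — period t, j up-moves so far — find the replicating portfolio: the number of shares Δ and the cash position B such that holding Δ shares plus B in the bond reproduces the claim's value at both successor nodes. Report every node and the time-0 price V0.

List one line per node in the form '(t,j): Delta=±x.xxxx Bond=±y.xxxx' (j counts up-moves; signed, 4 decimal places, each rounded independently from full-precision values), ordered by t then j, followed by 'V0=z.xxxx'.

(0,0): Delta=0.8724 Bond=-74.1477
(1,0): Delta=0.3659 Bond=-9.5046
(1,1): Delta=0.9450 Bond=-92.6372
(2,0): Delta=-1.0000 Bond=109.2039
(2,1): Delta=0.5616 Bond=-38.7342
(2,2): Delta=1.0000 Bond=-109.2039
V0=100.3386

Risk-neutral probability p* = (R−d)/(u−d) = (1.03−0.66)/(1.12−0.66) = 0.8043.
Payoff layer (t=3): V(3,0)=54.9808, V(3,1)=14.9056, V(3,2)=53.1008, V(3,3)=168.5056
Node (2,0) S=87.1200: V=(p*·14.9056+(1−p*)·54.9808)/1.03=22.0839; Δ=(14.9056−54.9808)/(97.5744−57.4992)=-1.0000; B=V−Δ·S=109.2039
Node (2,1) S=147.8400: V=(p*·53.1008+(1−p*)·14.9056)/1.03=44.2989; Δ=(53.1008−14.9056)/(165.5808−97.5744)=0.5616; B=V−Δ·S=-38.7342
Node (2,2) S=250.8800: V=(p*·168.5056+(1−p*)·53.1008)/1.03=141.6761; Δ=(168.5056−53.1008)/(280.9856−165.5808)=1.0000; B=V−Δ·S=-109.2039
Node (1,0) S=132.0000: V=(p*·44.2989+(1−p*)·22.0839)/1.03=38.7888; Δ=(44.2989−22.0839)/(147.8400−87.1200)=0.3659; B=V−Δ·S=-9.5046
Node (1,1) S=224.0000: V=(p*·141.6761+(1−p*)·44.2989)/1.03=119.0525; Δ=(141.6761−44.2989)/(250.8800−147.8400)=0.9450; B=V−Δ·S=-92.6372
Node (0,0) S=200.0000: V=(p*·119.0525+(1−p*)·38.7888)/1.03=100.3386; Δ=(119.0525−38.7888)/(224.0000−132.0000)=0.8724; B=V−Δ·S=-74.1477
Each (Δ,B) replicates both successor values, so the strategy is self-financing and V0 is arbitrage-free.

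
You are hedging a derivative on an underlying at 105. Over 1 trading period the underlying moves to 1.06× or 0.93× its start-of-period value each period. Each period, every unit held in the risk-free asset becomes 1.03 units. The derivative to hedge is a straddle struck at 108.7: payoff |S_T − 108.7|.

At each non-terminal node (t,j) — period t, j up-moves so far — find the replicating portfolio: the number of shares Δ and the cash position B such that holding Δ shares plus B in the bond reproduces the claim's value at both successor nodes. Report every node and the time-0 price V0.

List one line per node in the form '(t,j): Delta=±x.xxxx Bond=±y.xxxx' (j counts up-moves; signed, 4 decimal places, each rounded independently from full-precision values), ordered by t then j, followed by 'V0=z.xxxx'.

(0,0): Delta=-0.6190 Bond=69.4175
V0=4.4175

Under the risk-neutral measure, an up-move has probability p* = (R−d)/(u−d) = 0.7692 and values discount at R = 1.03.
Terminal values V(1,·): V(1,0)=11.0500, V(1,1)=2.6000
(0,0): S=105.0000. Δ = (V_up−V_dn)/(S_up−S_dn) = (2.6000−11.0500)/(111.3000−97.6500) = -0.6190. V = [p*·2.6000 + (1−p*)·11.0500]/1.03 = 4.4175. B = V − Δ·S = 69.4175.
Each (Δ,B) replicates both successor values, so the strategy is self-financing and V0 is arbitrage-free.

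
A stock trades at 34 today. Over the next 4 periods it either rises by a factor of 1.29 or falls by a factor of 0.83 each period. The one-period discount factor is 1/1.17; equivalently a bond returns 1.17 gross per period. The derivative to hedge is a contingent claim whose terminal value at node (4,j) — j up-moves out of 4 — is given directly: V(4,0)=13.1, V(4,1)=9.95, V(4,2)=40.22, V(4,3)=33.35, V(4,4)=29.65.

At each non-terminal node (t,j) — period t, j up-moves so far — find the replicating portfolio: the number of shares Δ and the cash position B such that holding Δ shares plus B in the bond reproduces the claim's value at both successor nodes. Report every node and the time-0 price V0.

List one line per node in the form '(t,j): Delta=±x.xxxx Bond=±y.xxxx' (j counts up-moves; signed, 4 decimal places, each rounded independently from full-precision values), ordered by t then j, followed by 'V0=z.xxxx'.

No-arbitrage ⇒ martingale measure with p* = (R−d)/(u−d) = 0.7391.
Terminal values V(4,·): V(4,0)=13.1000, V(4,1)=9.9500, V(4,2)=40.2200, V(4,3)=33.3500, V(4,4)=29.6500
Node (3,0) S=19.4408: V=(p*·9.9500+(1−p*)·13.1000)/1.17=9.2066; Δ=(9.9500−13.1000)/(25.0786−16.1358)=-0.3522; B=V−Δ·S=16.0544
Node (3,1) S=30.2152: V=(p*·40.2200+(1−p*)·9.9500)/1.17=27.6269; Δ=(40.2200−9.9500)/(38.9775−25.0786)=2.1779; B=V−Δ·S=-38.1774
Node (3,2) S=46.9609: V=(p*·33.3500+(1−p*)·40.2200)/1.17=30.0360; Δ=(33.3500−40.2200)/(60.5796−38.9775)=-0.3180; B=V−Δ·S=44.9708
Node (3,3) S=72.9874: V=(p*·29.6500+(1−p*)·33.3500)/1.17=26.1669; Δ=(29.6500−33.3500)/(94.1538−60.5796)=-0.1102; B=V−Δ·S=34.2103
Node (2,0) S=23.4226: V=(p*·27.6269+(1−p*)·9.2066)/1.17=19.5057; Δ=(27.6269−9.2066)/(30.2152−19.4408)=1.7096; B=V−Δ·S=-20.5385
Node (2,1) S=36.4038: V=(p*·30.0360+(1−p*)·27.6269)/1.17=25.1347; Δ=(30.0360−27.6269)/(46.9609−30.2152)=0.1439; B=V−Δ·S=19.8974
Node (2,2) S=56.5794: V=(p*·26.1669+(1−p*)·30.0360)/1.17=23.2275; Δ=(26.1669−30.0360)/(72.9874−46.9609)=-0.1487; B=V−Δ·S=31.6388
Node (1,0) S=28.2200: V=(p*·25.1347+(1−p*)·19.5057)/1.17=20.2276; Δ=(25.1347−19.5057)/(36.4038−23.4226)=0.4336; B=V−Δ·S=7.9905
Node (1,1) S=43.8600: V=(p*·23.2275+(1−p*)·25.1347)/1.17=20.2778; Δ=(23.2275−25.1347)/(56.5794−36.4038)=-0.0945; B=V−Δ·S=24.4238
Node (0,0) S=34.0000: V=(p*·20.2778+(1−p*)·20.2276)/1.17=17.3203; Δ=(20.2778−20.2276)/(43.8600−28.2200)=0.0032; B=V−Δ·S=17.2110
Check: Δ(0,0)·S0 + B(0,0) = 17.3203 = V0.

(0,0): Delta=0.0032 Bond=17.2110
(1,0): Delta=0.4336 Bond=7.9905
(1,1): Delta=-0.0945 Bond=24.4238
(2,0): Delta=1.7096 Bond=-20.5385
(2,1): Delta=0.1439 Bond=19.8974
(2,2): Delta=-0.1487 Bond=31.6388
(3,0): Delta=-0.3522 Bond=16.0544
(3,1): Delta=2.1779 Bond=-38.1774
(3,2): Delta=-0.3180 Bond=44.9708
(3,3): Delta=-0.1102 Bond=34.2103
V0=17.3203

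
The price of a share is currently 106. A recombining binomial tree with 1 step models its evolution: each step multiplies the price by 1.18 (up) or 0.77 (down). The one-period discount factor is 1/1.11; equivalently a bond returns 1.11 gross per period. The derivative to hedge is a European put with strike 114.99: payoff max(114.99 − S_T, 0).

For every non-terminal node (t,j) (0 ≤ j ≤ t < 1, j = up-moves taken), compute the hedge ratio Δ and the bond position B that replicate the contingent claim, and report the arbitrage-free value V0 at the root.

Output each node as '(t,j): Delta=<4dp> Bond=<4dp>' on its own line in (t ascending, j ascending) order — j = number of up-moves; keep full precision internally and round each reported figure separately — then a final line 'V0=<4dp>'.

The replicating-portfolio and risk-neutral prices coincide; use p* = (1.11−0.77)/(1.18−0.77) = 0.8293 for the latter.
Terminal payoffs: V(1,0)=33.3700, V(1,1)=0.0000
  t=0,j=0: stock 106.0000 → up 125.0800 (V=0.0000), down 81.6200 (V=33.3700). Price 5.1327; hedge Δ=-0.7678, bond B=86.5230.
Check: Δ(0,0)·S0 + B(0,0) = 5.1327 = V0.

(0,0): Delta=-0.7678 Bond=86.5230
V0=5.1327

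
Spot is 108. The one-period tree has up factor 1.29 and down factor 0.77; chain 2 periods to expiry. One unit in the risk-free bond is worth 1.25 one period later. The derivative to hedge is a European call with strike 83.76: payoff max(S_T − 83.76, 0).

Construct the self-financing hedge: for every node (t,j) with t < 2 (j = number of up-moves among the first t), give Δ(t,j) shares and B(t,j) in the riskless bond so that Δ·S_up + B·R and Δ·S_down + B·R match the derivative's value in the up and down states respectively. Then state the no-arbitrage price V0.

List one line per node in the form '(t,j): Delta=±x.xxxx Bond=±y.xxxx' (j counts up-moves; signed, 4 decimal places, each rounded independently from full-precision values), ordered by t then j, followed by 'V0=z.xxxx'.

(0,0): Delta=0.9784 Bond=-51.1972
(1,0): Delta=0.5438 Bond=-27.8579
(1,1): Delta=1.0000 Bond=-67.0080
V0=54.4683

Since d<R<u, set p* = (R−d)/(u−d) = 0.9231; price each node as the discounted p*-expectation of its children.
Payoff layer (t=2): V(2,0)=0.0000, V(2,1)=23.5164, V(2,2)=95.9628
  t=1,j=0: stock 83.1600 → up 107.2764 (V=23.5164), down 64.0332 (V=0.0000). Price 17.3660; hedge Δ=0.5438, bond B=-27.8579.
  t=1,j=1: stock 139.3200 → up 179.7228 (V=95.9628), down 107.2764 (V=23.5164). Price 72.3120; hedge Δ=1.0000, bond B=-67.0080.
  t=0,j=0: stock 108.0000 → up 139.3200 (V=72.3120), down 83.1600 (V=17.3660). Price 54.4683; hedge Δ=0.9784, bond B=-51.1972.
Self-financing check: at every node Δ·S+B equals the discounted successor values.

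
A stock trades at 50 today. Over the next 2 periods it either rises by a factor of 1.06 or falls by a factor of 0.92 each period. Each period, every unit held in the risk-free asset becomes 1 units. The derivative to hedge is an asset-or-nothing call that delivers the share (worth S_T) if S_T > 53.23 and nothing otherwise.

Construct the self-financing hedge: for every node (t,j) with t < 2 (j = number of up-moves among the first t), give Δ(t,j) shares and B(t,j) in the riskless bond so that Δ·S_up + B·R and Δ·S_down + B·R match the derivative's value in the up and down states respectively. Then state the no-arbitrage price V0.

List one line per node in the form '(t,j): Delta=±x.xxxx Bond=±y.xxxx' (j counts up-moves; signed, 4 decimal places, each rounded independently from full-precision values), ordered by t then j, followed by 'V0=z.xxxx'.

(0,0): Delta=4.5861 Bond=-210.9616
(1,0): Delta=0.0000 Bond=0.0000
(1,1): Delta=7.5714 Bond=-369.1829
V0=18.3445

The replicating-portfolio and risk-neutral prices coincide; use p* = (1−0.92)/(1.06−0.92) = 0.5714 for the latter.
Terminal payoffs: V(2,0)=0.0000, V(2,1)=0.0000, V(2,2)=56.1800
(1,0): S=46.0000. Δ = (V_up−V_dn)/(S_up−S_dn) = (0.0000−0.0000)/(48.7600−42.3200) = 0.0000. V = [p*·0.0000 + (1−p*)·0.0000]/1 = 0.0000. B = V − Δ·S = 0.0000.
(1,1): S=53.0000. Δ = (V_up−V_dn)/(S_up−S_dn) = (56.1800−0.0000)/(56.1800−48.7600) = 7.5714. V = [p*·56.1800 + (1−p*)·0.0000]/1 = 32.1029. B = V − Δ·S = -369.1829.
(0,0): S=50.0000. Δ = (V_up−V_dn)/(S_up−S_dn) = (32.1029−0.0000)/(53.0000−46.0000) = 4.5861. V = [p*·32.1029 + (1−p*)·0.0000]/1 = 18.3445. B = V − Δ·S = -210.9616.
Each (Δ,B) replicates both successor values, so the strategy is self-financing and V0 is arbitrage-free.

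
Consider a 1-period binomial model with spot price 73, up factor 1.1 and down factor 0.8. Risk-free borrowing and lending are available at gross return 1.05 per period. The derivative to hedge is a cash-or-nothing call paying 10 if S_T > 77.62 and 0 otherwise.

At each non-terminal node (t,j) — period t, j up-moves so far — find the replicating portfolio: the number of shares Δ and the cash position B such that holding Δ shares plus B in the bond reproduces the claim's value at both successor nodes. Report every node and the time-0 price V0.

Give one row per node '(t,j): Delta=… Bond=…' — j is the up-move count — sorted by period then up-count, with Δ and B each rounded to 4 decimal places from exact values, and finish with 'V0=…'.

Under the risk-neutral measure, an up-move has probability p* = (R−d)/(u−d) = 0.8333 and values discount at R = 1.05.
At expiry t=1: V(1,0)=0.0000, V(1,1)=10.0000
(0,0): S=73.0000. Δ = (V_up−V_dn)/(S_up−S_dn) = (10.0000−0.0000)/(80.3000−58.4000) = 0.4566. V = [p*·10.0000 + (1−p*)·0.0000]/1.05 = 7.9365. B = V − Δ·S = -25.3968.
Root portfolio cost Δ·73+B reproduces V0=7.9365.

(0,0): Delta=0.4566 Bond=-25.3968
V0=7.9365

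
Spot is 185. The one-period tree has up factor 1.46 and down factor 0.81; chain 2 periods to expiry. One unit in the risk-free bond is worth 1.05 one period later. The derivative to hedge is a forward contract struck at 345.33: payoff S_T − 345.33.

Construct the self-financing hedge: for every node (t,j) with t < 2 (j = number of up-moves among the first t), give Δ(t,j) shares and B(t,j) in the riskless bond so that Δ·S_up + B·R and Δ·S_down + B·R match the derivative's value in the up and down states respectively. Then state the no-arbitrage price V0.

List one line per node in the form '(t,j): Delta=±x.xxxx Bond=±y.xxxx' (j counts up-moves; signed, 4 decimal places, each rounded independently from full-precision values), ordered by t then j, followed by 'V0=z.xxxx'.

(0,0): Delta=1.0000 Bond=-313.2245
(1,0): Delta=1.0000 Bond=-328.8857
(1,1): Delta=1.0000 Bond=-328.8857
V0=-128.2245

Risk-neutral probability p* = (R−d)/(u−d) = (1.05−0.81)/(1.46−0.81) = 0.3692.
Payoff layer (t=2): V(2,0)=-223.9515, V(2,1)=-126.5490, V(2,2)=49.0160
  t=1,j=0: stock 149.8500 → up 218.7810 (V=-126.5490), down 121.3785 (V=-223.9515). Price -179.0357; hedge Δ=1.0000, bond B=-328.8857.
  t=1,j=1: stock 270.1000 → up 394.3460 (V=49.0160), down 218.7810 (V=-126.5490). Price -58.7857; hedge Δ=1.0000, bond B=-328.8857.
  t=0,j=0: stock 185.0000 → up 270.1000 (V=-58.7857), down 149.8500 (V=-179.0357). Price -128.2245; hedge Δ=1.0000, bond B=-313.2245.
Root portfolio cost Δ·185+B reproduces V0=-128.2245.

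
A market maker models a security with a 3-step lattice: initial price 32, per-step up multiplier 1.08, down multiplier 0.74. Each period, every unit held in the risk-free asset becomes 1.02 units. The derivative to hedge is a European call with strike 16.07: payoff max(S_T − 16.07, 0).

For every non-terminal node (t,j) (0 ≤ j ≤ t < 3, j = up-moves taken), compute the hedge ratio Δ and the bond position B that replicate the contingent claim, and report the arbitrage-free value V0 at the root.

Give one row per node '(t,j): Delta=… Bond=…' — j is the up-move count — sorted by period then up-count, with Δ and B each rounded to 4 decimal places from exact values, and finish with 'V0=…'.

(0,0): Delta=0.9915 Bond=-14.8539
(1,0): Delta=0.9333 Bond=-13.7742
(1,1): Delta=1.0000 Bond=-15.4460
(2,0): Delta=0.4792 Bond=-6.0921
(2,1): Delta=1.0000 Bond=-15.7549
(2,2): Delta=1.0000 Bond=-15.7549
V0=16.8729

Risk-neutral probability p* = (R−d)/(u−d) = (1.02−0.74)/(1.08−0.74) = 0.8235.
Terminal payoffs: V(3,0)=0.0000, V(3,1)=2.8551, V(3,2)=11.5504, V(3,3)=24.2408
(2,0): S=17.5232. Δ = (V_up−V_dn)/(S_up−S_dn) = (2.8551−0.0000)/(18.9251−12.9672) = 0.4792. V = [p*·2.8551 + (1−p*)·0.0000]/1.02 = 2.3051. B = V − Δ·S = -6.0921.
(2,1): S=25.5744. Δ = (V_up−V_dn)/(S_up−S_dn) = (11.5504−2.8551)/(27.6204−18.9251) = 1.0000. V = [p*·11.5504 + (1−p*)·2.8551]/1.02 = 9.8195. B = V − Δ·S = -15.7549.
(2,2): S=37.3248. Δ = (V_up−V_dn)/(S_up−S_dn) = (24.2408−11.5504)/(40.3108−27.6204) = 1.0000. V = [p*·24.2408 + (1−p*)·11.5504]/1.02 = 21.5699. B = V − Δ·S = -15.7549.
(1,0): S=23.6800. Δ = (V_up−V_dn)/(S_up−S_dn) = (9.8195−2.3051)/(25.5744−17.5232) = 0.9333. V = [p*·9.8195 + (1−p*)·2.3051]/1.02 = 8.3269. B = V − Δ·S = -13.7742.
(1,1): S=34.5600. Δ = (V_up−V_dn)/(S_up−S_dn) = (21.5699−9.8195)/(37.3248−25.5744) = 1.0000. V = [p*·21.5699 + (1−p*)·9.8195]/1.02 = 19.1140. B = V − Δ·S = -15.4460.
(0,0): S=32.0000. Δ = (V_up−V_dn)/(S_up−S_dn) = (19.1140−8.3269)/(34.5600−23.6800) = 0.9915. V = [p*·19.1140 + (1−p*)·8.3269]/1.02 = 16.8729. B = V − Δ·S = -14.8539.
Check: Δ(0,0)·S0 + B(0,0) = 16.8729 = V0.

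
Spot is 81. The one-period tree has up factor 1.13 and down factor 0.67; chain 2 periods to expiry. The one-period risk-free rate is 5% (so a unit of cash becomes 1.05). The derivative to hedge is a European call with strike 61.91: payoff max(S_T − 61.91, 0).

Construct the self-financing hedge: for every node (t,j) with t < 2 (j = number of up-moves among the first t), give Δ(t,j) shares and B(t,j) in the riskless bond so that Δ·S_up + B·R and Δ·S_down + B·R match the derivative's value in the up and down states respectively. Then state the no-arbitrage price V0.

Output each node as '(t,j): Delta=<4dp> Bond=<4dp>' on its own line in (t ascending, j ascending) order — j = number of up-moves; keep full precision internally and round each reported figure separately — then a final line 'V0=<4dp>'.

(0,0): Delta=0.8767 Bond=-45.3117
(1,0): Delta=0.0000 Bond=0.0000
(1,1): Delta=0.9861 Bond=-57.5935
V0=25.6992

Under the risk-neutral measure, an up-move has probability p* = (R−d)/(u−d) = 0.8261 and values discount at R = 1.05.
Terminal values V(2,·): V(2,0)=0.0000, V(2,1)=0.0000, V(2,2)=41.5189
(1,0): S=54.2700. Δ = (V_up−V_dn)/(S_up−S_dn) = (0.0000−0.0000)/(61.3251−36.3609) = 0.0000. V = [p*·0.0000 + (1−p*)·0.0000]/1.05 = 0.0000. B = V − Δ·S = 0.0000.
(1,1): S=91.5300. Δ = (V_up−V_dn)/(S_up−S_dn) = (41.5189−0.0000)/(103.4289−61.3251) = 0.9861. V = [p*·41.5189 + (1−p*)·0.0000]/1.05 = 32.6650. B = V − Δ·S = -57.5935.
(0,0): S=81.0000. Δ = (V_up−V_dn)/(S_up−S_dn) = (32.6650−0.0000)/(91.5300−54.2700) = 0.8767. V = [p*·32.6650 + (1−p*)·0.0000]/1.05 = 25.6992. B = V − Δ·S = -45.3117.
Root portfolio cost Δ·81+B reproduces V0=25.6992.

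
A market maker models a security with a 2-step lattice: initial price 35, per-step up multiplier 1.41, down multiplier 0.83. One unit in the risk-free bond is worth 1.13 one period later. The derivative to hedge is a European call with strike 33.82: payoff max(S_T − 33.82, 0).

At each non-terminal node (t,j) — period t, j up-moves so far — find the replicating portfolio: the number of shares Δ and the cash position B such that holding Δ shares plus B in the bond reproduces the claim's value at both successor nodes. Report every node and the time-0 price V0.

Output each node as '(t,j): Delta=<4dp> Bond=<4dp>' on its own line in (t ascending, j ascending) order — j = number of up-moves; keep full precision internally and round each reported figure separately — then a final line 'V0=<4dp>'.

(0,0): Delta=0.7957 Bond=-17.5629
(1,0): Delta=0.4238 Bond=-9.0427
(1,1): Delta=1.0000 Bond=-29.9292
V0=10.2859

Under the risk-neutral measure, an up-move has probability p* = (R−d)/(u−d) = 0.5172 and values discount at R = 1.13.
Terminal values V(2,·): V(2,0)=0.0000, V(2,1)=7.1405, V(2,2)=35.7635
(1,0): S=29.0500. Δ = (V_up−V_dn)/(S_up−S_dn) = (7.1405−0.0000)/(40.9605−24.1115) = 0.4238. V = [p*·7.1405 + (1−p*)·0.0000]/1.13 = 3.2685. B = V − Δ·S = -9.0427.
(1,1): S=49.3500. Δ = (V_up−V_dn)/(S_up−S_dn) = (35.7635−7.1405)/(69.5835−40.9605) = 1.0000. V = [p*·35.7635 + (1−p*)·7.1405]/1.13 = 19.4208. B = V − Δ·S = -29.9292.
(0,0): S=35.0000. Δ = (V_up−V_dn)/(S_up−S_dn) = (19.4208−3.2685)/(49.3500−29.0500) = 0.7957. V = [p*·19.4208 + (1−p*)·3.2685]/1.13 = 10.2859. B = V − Δ·S = -17.5629.
Each (Δ,B) replicates both successor values, so the strategy is self-financing and V0 is arbitrage-free.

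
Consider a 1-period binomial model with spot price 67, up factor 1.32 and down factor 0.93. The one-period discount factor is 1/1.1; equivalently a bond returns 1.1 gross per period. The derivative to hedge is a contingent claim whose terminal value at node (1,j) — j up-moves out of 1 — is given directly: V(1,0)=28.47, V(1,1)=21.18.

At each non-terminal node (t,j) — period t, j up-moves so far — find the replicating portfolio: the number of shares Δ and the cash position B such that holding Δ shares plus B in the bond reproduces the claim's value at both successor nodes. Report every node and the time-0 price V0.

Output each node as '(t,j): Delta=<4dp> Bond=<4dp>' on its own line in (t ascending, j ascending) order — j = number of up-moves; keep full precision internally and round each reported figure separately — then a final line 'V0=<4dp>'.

(0,0): Delta=-0.2790 Bond=41.6853
V0=22.9930

No-arbitrage ⇒ martingale measure with p* = (R−d)/(u−d) = 0.4359.
At expiry t=1: V(1,0)=28.4700, V(1,1)=21.1800
(0,0): S=67.0000. Δ = (V_up−V_dn)/(S_up−S_dn) = (21.1800−28.4700)/(88.4400−62.3100) = -0.2790. V = [p*·21.1800 + (1−p*)·28.4700]/1.1 = 22.9930. B = V − Δ·S = 41.6853.
Each (Δ,B) replicates both successor values, so the strategy is self-financing and V0 is arbitrage-free.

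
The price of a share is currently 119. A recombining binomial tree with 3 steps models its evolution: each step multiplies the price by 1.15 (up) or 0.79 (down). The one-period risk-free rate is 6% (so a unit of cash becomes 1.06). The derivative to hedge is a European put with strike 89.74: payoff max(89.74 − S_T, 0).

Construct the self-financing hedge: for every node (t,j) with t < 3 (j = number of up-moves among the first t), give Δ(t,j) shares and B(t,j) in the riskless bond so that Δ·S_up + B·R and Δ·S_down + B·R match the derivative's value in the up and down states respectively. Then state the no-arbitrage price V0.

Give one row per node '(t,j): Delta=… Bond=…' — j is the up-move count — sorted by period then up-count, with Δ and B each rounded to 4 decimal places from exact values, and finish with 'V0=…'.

Risk-neutral probability p* = (R−d)/(u−d) = (1.06−0.79)/(1.15−0.79) = 0.7500.
Terminal values V(3,·): V(3,0)=31.0684, V(3,1)=4.3319, V(3,2)=0.0000, V(3,3)=0.0000
Node (2,0) S=74.2679: V=(p*·4.3319+(1−p*)·31.0684)/1.06=10.3925; Δ=(4.3319−31.0684)/(85.4081−58.6716)=-1.0000; B=V−Δ·S=84.6604
Node (2,1) S=108.1115: V=(p*·0.0000+(1−p*)·4.3319)/1.06=1.0217; Δ=(0.0000−4.3319)/(124.3282−85.4081)=-0.1113; B=V−Δ·S=13.0548
Node (2,2) S=157.3775: V=(p*·0.0000+(1−p*)·0.0000)/1.06=0.0000; Δ=(0.0000−0.0000)/(180.9841−124.3282)=0.0000; B=V−Δ·S=0.0000
Node (1,0) S=94.0100: V=(p*·1.0217+(1−p*)·10.3925)/1.06=3.1739; Δ=(1.0217−10.3925)/(108.1115−74.2679)=-0.2769; B=V−Δ·S=29.2039
Node (1,1) S=136.8500: V=(p*·0.0000+(1−p*)·1.0217)/1.06=0.2410; Δ=(0.0000−1.0217)/(157.3775−108.1115)=-0.0207; B=V−Δ·S=3.0790
Node (0,0) S=119.0000: V=(p*·0.2410+(1−p*)·3.1739)/1.06=0.9191; Δ=(0.2410−3.1739)/(136.8500−94.0100)=-0.0685; B=V−Δ·S=9.0662
Each (Δ,B) replicates both successor values, so the strategy is self-financing and V0 is arbitrage-free.

(0,0): Delta=-0.0685 Bond=9.0662
(1,0): Delta=-0.2769 Bond=29.2039
(1,1): Delta=-0.0207 Bond=3.0790
(2,0): Delta=-1.0000 Bond=84.6604
(2,1): Delta=-0.1113 Bond=13.0548
(2,2): Delta=0.0000 Bond=0.0000
V0=0.9191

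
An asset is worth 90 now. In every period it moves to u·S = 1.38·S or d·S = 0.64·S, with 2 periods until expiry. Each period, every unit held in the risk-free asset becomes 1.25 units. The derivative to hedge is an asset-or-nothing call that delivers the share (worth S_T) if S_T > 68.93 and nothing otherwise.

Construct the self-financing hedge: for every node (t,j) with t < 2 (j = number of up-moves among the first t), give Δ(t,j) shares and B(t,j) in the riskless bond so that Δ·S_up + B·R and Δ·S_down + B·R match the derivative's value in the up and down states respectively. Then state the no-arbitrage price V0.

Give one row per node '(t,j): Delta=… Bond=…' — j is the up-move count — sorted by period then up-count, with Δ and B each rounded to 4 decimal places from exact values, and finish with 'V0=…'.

(0,0): Delta=1.0778 Bond=-7.7293
(1,0): Delta=1.8649 Bond=-54.9971
(1,1): Delta=1.0000 Bond=0.0000
V0=89.2719

Under the risk-neutral measure, an up-move has probability p* = (R−d)/(u−d) = 0.8243 and values discount at R = 1.25.
Terminal payoffs: V(2,0)=0.0000, V(2,1)=79.4880, V(2,2)=171.3960
(1,0): S=57.6000. Δ = (V_up−V_dn)/(S_up−S_dn) = (79.4880−0.0000)/(79.4880−36.8640) = 1.8649. V = [p*·79.4880 + (1−p*)·0.0000]/1.25 = 52.4191. B = V − Δ·S = -54.9971.
(1,1): S=124.2000. Δ = (V_up−V_dn)/(S_up−S_dn) = (171.3960−79.4880)/(171.3960−79.4880) = 1.0000. V = [p*·171.3960 + (1−p*)·79.4880]/1.25 = 124.2000. B = V − Δ·S = 0.0000.
(0,0): S=90.0000. Δ = (V_up−V_dn)/(S_up−S_dn) = (124.2000−52.4191)/(124.2000−57.6000) = 1.0778. V = [p*·124.2000 + (1−p*)·52.4191]/1.25 = 89.2719. B = V − Δ·S = -7.7293.
Self-financing check: at every node Δ·S+B equals the discounted successor values.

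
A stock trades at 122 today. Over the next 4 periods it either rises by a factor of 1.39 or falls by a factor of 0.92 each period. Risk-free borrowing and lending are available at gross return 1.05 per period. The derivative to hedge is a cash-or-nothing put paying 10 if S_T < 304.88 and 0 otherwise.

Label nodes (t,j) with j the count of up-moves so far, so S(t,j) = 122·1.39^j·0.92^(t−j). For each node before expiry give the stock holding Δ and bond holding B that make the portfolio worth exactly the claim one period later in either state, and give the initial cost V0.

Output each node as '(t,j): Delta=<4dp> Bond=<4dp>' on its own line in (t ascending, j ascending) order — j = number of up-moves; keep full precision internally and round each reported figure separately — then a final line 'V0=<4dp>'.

(0,0): Delta=-0.0032 Bond=8.5678
(1,0): Delta=0.0000 Bond=8.6384
(1,1): Delta=-0.0087 Bond=9.9320
(2,0): Delta=0.0000 Bond=9.0703
(2,1): Delta=0.0000 Bond=9.0703
(2,2): Delta=-0.0238 Bond=13.9811
(3,0): Delta=0.0000 Bond=9.5238
(3,1): Delta=0.0000 Bond=9.5238
(3,2): Delta=0.0000 Bond=9.5238
(3,3): Delta=-0.0649 Bond=28.1662
V0=8.1789

Since d<R<u, set p* = (R−d)/(u−d) = 0.2766; price each node as the discounted p*-expectation of its children.
Terminal payoffs: V(4,0)=10.0000, V(4,1)=10.0000, V(4,2)=10.0000, V(4,3)=10.0000, V(4,4)=0.0000
  t=3,j=0: stock 94.9999 → up 132.0499 (V=10.0000), down 87.3999 (V=10.0000). Price 9.5238; hedge Δ=0.0000, bond B=9.5238.
  t=3,j=1: stock 143.5325 → up 199.5102 (V=10.0000), down 132.0499 (V=10.0000). Price 9.5238; hedge Δ=0.0000, bond B=9.5238.
  t=3,j=2: stock 216.8589 → up 301.4339 (V=10.0000), down 199.5102 (V=10.0000). Price 9.5238; hedge Δ=0.0000, bond B=9.5238.
  t=3,j=3: stock 327.6455 → up 455.4273 (V=0.0000), down 301.4339 (V=10.0000). Price 6.8896; hedge Δ=-0.0649, bond B=28.1662.
  t=2,j=0: stock 103.2608 → up 143.5325 (V=9.5238), down 94.9999 (V=9.5238). Price 9.0703; hedge Δ=0.0000, bond B=9.0703.
  t=2,j=1: stock 156.0136 → up 216.8589 (V=9.5238), down 143.5325 (V=9.5238). Price 9.0703; hedge Δ=0.0000, bond B=9.0703.
  t=2,j=2: stock 235.7162 → up 327.6455 (V=6.8896), down 216.8589 (V=9.5238). Price 8.3764; hedge Δ=-0.0238, bond B=13.9811.
  t=1,j=0: stock 112.2400 → up 156.0136 (V=9.0703), down 103.2608 (V=9.0703). Price 8.6384; hedge Δ=0.0000, bond B=8.6384.
  t=1,j=1: stock 169.5800 → up 235.7162 (V=8.3764), down 156.0136 (V=9.0703). Price 8.4556; hedge Δ=-0.0087, bond B=9.9320.
  t=0,j=0: stock 122.0000 → up 169.5800 (V=8.4556), down 112.2400 (V=8.6384). Price 8.1789; hedge Δ=-0.0032, bond B=8.5678.
Each (Δ,B) replicates both successor values, so the strategy is self-financing and V0 is arbitrage-free.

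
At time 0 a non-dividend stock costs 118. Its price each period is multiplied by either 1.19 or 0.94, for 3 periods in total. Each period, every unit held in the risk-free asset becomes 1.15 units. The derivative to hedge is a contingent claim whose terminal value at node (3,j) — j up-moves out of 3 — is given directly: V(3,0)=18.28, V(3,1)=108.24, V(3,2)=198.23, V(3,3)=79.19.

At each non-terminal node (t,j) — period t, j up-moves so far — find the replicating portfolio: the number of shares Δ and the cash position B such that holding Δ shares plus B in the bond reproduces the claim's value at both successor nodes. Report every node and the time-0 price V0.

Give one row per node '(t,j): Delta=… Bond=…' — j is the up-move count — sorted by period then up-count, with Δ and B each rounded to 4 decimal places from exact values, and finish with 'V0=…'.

(0,0): Delta=-1.4739 Bond=253.5664
(1,0): Delta=2.8218 Bond=-184.8756
(1,1): Delta=-2.1202 Bond=382.3588
(2,0): Delta=3.4512 Bond=-278.2344
(2,1): Delta=2.7271 Bond=-200.1064
(2,2): Delta=-2.8496 Bond=561.5830
V0=79.6463

Since d<R<u, set p* = (R−d)/(u−d) = 0.8400; price each node as the discounted p*-expectation of its children.
At expiry t=3: V(3,0)=18.2800, V(3,1)=108.2400, V(3,2)=198.2300, V(3,3)=79.1900
(2,0): S=104.2648. Δ = (V_up−V_dn)/(S_up−S_dn) = (108.2400−18.2800)/(124.0751−98.0089) = 3.4512. V = [p*·108.2400 + (1−p*)·18.2800]/1.15 = 81.6056. B = V − Δ·S = -278.2344.
(2,1): S=131.9948. Δ = (V_up−V_dn)/(S_up−S_dn) = (198.2300−108.2400)/(157.0738−124.0751) = 2.7271. V = [p*·198.2300 + (1−p*)·108.2400]/1.15 = 159.8536. B = V − Δ·S = -200.1064.
(2,2): S=167.0998. Δ = (V_up−V_dn)/(S_up−S_dn) = (79.1900−198.2300)/(198.8488−157.0738) = -2.8496. V = [p*·79.1900 + (1−p*)·198.2300]/1.15 = 85.4230. B = V − Δ·S = 561.5830.
(1,0): S=110.9200. Δ = (V_up−V_dn)/(S_up−S_dn) = (159.8536−81.6056)/(131.9948−104.2648) = 2.8218. V = [p*·159.8536 + (1−p*)·81.6056]/1.15 = 128.1164. B = V − Δ·S = -184.8756.
(1,1): S=140.4200. Δ = (V_up−V_dn)/(S_up−S_dn) = (85.4230−159.8536)/(167.0998−131.9948) = -2.1202. V = [p*·85.4230 + (1−p*)·159.8536]/1.15 = 84.6364. B = V − Δ·S = 382.3588.
(0,0): S=118.0000. Δ = (V_up−V_dn)/(S_up−S_dn) = (84.6364−128.1164)/(140.4200−110.9200) = -1.4739. V = [p*·84.6364 + (1−p*)·128.1164]/1.15 = 79.6463. B = V − Δ·S = 253.5664.
Self-financing check: at every node Δ·S+B equals the discounted successor values.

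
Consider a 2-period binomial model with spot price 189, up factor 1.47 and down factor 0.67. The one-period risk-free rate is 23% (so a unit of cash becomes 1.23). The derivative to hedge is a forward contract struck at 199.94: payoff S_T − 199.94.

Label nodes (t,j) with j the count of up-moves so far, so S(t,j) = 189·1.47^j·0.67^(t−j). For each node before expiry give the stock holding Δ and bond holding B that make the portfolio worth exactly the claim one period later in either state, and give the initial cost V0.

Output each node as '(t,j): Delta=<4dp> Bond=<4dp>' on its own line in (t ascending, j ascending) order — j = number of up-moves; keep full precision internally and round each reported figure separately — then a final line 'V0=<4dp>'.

Under the risk-neutral measure, an up-move has probability p* = (R−d)/(u−d) = 0.7000 and values discount at R = 1.23.
Payoff layer (t=2): V(2,0)=-115.0979, V(2,1)=-13.7939, V(2,2)=208.4701
Node (1,0) S=126.6300: V=(p*·-13.7939+(1−p*)·-115.0979)/1.23=-35.9228; Δ=(-13.7939−-115.0979)/(186.1461−84.8421)=1.0000; B=V−Δ·S=-162.5528
Node (1,1) S=277.8300: V=(p*·208.4701+(1−p*)·-13.7939)/1.23=115.2772; Δ=(208.4701−-13.7939)/(408.4101−186.1461)=1.0000; B=V−Δ·S=-162.5528
Node (0,0) S=189.0000: V=(p*·115.2772+(1−p*)·-35.9228)/1.23=56.8432; Δ=(115.2772−-35.9228)/(277.8300−126.6300)=1.0000; B=V−Δ·S=-132.1568
Check: Δ(0,0)·S0 + B(0,0) = 56.8432 = V0.

(0,0): Delta=1.0000 Bond=-132.1568
(1,0): Delta=1.0000 Bond=-162.5528
(1,1): Delta=1.0000 Bond=-162.5528
V0=56.8432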